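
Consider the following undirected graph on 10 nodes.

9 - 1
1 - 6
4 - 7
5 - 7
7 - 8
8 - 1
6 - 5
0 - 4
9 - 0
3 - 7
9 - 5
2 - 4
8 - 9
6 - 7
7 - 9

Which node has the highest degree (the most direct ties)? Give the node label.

Degrees — 0:2, 1:3, 2:1, 3:1, 4:3, 5:3, 6:3, 7:6, 8:3, 9:5.
The maximum is 6, attained only by 7.

7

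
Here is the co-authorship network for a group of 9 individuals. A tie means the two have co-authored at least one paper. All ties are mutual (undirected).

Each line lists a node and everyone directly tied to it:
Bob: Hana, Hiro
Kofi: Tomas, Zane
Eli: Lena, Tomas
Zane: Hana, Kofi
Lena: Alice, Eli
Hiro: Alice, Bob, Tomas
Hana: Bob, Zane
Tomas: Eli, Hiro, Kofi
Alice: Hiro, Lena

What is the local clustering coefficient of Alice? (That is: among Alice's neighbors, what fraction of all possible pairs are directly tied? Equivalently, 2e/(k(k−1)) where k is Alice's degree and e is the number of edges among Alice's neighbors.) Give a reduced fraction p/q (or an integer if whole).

Alice's neighbors: Hiro and Lena (k = 2).
Possible neighbor pairs: C(2,2) = 1. Edges among them: none → e = 0.
Clustering(Alice) = 0/1.

0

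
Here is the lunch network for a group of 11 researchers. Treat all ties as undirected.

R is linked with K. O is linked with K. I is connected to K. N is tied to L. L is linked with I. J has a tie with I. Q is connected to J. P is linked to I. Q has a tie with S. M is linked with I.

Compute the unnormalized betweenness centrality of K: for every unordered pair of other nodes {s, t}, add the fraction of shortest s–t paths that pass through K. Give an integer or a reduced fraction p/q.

Pairs whose geodesics pass through K — P–R: 1; P–O: 1; J–R: 1; J–O: 1; M–R: 1; M–O: 1; Q–R: 1; Q–O: 1; I–R: 1; I–O: 1; L–R: 1; L–O: 1; S–R: 1; S–O: 1 … (+3 more pairs).
All other pairs contribute 0.
Summing the contributions gives betweenness(K) = 17.

17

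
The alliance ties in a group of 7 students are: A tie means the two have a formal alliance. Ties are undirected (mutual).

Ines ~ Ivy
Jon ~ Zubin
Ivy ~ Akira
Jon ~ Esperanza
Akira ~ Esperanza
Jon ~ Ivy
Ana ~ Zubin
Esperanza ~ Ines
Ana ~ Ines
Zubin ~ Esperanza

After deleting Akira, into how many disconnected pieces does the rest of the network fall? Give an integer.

Akira's neighbors (Esperanza and Ivy) remain reachable from one another through other ties, so the rest of the network stays in one piece.

1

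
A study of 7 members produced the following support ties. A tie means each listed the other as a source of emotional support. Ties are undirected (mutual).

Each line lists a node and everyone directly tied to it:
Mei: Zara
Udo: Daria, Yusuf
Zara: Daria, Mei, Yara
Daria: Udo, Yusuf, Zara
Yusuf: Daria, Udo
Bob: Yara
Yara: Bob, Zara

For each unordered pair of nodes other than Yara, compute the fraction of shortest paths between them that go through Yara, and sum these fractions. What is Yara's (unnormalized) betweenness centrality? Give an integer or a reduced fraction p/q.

5

Pairs whose geodesics pass through Yara — Yusuf–Bob: 1; Udo–Bob: 1; Bob–Daria: 1; Bob–Mei: 1; Bob–Zara: 1.
All other pairs contribute 0.
Summing the contributions gives betweenness(Yara) = 5.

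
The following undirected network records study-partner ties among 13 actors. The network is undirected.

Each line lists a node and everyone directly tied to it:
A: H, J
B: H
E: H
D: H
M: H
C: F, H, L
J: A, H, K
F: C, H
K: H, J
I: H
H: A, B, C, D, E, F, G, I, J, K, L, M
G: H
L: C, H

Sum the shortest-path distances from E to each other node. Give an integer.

Distances from E: A:2, B:2, C:2, D:2, F:2, G:2, H:1, I:2, J:2, K:2, L:2, M:2.
Sum = 2 + 2 + 2 + 2 + 2 + 2 + 1 + 2 + 2 + 2 + 2 + 2 = 23.

23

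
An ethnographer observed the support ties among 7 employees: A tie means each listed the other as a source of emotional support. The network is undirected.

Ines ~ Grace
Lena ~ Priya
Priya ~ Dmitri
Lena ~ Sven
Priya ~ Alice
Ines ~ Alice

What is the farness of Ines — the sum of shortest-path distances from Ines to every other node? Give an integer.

Distances from Ines: Alice:1, Dmitri:3, Grace:1, Lena:3, Priya:2, Sven:4.
Sum = 1 + 3 + 1 + 3 + 2 + 4 = 14.

14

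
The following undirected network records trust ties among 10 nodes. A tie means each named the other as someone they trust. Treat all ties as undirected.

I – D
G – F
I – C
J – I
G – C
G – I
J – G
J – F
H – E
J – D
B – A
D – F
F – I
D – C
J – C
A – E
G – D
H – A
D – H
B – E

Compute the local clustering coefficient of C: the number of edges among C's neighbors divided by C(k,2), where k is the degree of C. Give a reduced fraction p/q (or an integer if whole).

C's neighbors: D, G, I, and J (k = 4).
Possible neighbor pairs: C(4,2) = 6. Edges among them: D–G, D–I, D–J, G–I, G–J, I–J → e = 6.
Clustering(C) = 6/6 = 1.

1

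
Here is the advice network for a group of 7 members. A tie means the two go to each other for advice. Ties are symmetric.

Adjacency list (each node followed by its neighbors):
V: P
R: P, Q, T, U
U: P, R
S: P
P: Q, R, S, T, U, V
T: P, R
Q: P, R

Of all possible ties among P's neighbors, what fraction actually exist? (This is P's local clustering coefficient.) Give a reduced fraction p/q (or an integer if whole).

P's neighbors: Q, R, S, T, U, and V (k = 6).
Possible neighbor pairs: C(6,2) = 15. Edges among them: Q–R, R–T, R–U → e = 3.
Clustering(P) = 3/15 = 1/5.

1/5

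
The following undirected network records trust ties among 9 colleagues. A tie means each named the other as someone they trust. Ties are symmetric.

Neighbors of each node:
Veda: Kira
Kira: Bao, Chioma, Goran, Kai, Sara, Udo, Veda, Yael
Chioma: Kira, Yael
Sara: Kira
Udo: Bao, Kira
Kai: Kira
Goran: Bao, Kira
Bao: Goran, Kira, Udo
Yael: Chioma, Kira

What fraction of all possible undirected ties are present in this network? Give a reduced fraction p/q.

There are 11 edges and 9 nodes, so the maximum possible is C(9,2) = 36.
Density = 11/36.

11/36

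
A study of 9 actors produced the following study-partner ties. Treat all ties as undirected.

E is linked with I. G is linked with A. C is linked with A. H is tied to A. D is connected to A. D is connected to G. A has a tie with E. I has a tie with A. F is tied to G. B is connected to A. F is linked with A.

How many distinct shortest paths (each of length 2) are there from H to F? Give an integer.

The shortest distance is 2, and the only length-2 path is H–A–F. So there is exactly 1 shortest path.

1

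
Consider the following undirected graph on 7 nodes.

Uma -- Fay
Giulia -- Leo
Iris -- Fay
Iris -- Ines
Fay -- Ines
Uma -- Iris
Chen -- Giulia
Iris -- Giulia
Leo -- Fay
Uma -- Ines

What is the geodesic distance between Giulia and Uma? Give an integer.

2

One shortest route is Giulia – Iris – Uma, which uses 2 edges, and Giulia and Uma are not directly tied, so nothing shorter exists. So d(Giulia,Uma) = 2.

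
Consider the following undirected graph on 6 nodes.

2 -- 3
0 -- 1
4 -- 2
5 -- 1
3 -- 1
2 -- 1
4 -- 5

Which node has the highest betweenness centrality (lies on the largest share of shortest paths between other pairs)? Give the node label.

1

Unnormalized betweenness of each node: 0:0, 1:11/2, 2:2, 3:0, 4:1/2, 5:1.
1 has the largest value, 11/2, making it the main broker — the node through which the most shortest paths run.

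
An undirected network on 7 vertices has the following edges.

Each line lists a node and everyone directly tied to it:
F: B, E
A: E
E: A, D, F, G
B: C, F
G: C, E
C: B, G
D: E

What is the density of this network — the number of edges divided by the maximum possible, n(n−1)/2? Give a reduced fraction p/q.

There are 7 edges and 7 nodes, so the maximum possible is C(7,2) = 21.
Density = 7/21 = 1/3.

1/3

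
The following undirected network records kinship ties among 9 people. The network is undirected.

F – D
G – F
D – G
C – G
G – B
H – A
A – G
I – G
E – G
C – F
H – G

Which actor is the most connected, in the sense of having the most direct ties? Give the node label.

G

Degrees — A:2, B:1, C:2, D:2, E:1, F:3, G:8, H:2, I:1.
The maximum is 8, attained only by G.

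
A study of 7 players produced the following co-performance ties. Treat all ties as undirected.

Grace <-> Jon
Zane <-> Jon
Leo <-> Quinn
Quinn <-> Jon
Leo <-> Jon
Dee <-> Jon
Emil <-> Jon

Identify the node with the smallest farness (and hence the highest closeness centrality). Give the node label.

Jon

Farness (sum of distances to all others) for each node — Dee:11, Emil:11, Grace:11, Jon:6, Leo:10, Quinn:10, Zane:11.
The smallest farness is 6, for Jon, so Jon has the highest closeness.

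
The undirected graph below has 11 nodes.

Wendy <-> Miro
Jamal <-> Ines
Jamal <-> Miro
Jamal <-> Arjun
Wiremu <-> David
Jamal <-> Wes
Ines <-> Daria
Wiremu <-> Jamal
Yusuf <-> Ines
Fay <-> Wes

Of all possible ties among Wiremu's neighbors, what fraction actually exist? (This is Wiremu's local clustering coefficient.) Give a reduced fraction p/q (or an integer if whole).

Wiremu's neighbors: David and Jamal (k = 2).
Possible neighbor pairs: C(2,2) = 1. Edges among them: none → e = 0.
Clustering(Wiremu) = 0/1.

0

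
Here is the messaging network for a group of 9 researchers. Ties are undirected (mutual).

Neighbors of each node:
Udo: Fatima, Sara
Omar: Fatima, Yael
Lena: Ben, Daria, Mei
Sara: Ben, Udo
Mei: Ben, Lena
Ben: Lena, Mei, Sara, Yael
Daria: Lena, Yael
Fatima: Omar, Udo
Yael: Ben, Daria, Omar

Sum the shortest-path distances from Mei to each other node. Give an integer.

Distances from Mei: Ben:1, Daria:2, Fatima:4, Lena:1, Omar:3, Sara:2, Udo:3, Yael:2.
Sum = 1 + 2 + 4 + 1 + 3 + 2 + 3 + 2 = 18.

18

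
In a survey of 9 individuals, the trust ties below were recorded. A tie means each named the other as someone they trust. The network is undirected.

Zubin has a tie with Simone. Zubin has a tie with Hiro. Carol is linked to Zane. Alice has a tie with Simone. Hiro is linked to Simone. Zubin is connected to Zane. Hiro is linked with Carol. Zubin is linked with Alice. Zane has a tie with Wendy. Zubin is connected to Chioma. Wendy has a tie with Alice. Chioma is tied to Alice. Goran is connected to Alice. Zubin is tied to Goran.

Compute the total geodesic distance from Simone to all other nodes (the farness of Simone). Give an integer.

13

Distances from Simone: Alice:1, Carol:2, Chioma:2, Goran:2, Hiro:1, Wendy:2, Zane:2, Zubin:1.
Sum = 1 + 2 + 2 + 2 + 1 + 2 + 2 + 1 = 13.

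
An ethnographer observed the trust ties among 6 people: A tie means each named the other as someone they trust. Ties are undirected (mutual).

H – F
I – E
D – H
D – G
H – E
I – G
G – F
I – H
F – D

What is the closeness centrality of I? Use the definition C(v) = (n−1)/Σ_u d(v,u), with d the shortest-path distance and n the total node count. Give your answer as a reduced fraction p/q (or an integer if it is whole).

5/7

Distances from I: D:2, E:1, F:2, G:1, H:1. Sum = 7.
n = 6, so closeness = 5/7.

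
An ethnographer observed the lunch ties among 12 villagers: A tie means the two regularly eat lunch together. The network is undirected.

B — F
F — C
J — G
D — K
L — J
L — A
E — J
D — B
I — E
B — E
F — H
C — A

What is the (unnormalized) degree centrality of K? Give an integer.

1

K is directly tied to D. That is 1 neighbor, so the degree of K is 1.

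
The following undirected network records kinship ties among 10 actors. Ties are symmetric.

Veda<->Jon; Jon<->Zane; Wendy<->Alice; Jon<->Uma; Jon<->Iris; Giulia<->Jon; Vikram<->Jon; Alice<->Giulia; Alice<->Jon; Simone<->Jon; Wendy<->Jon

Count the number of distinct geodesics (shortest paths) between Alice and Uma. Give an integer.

1

The shortest distance is 2, and the only length-2 path is Alice–Jon–Uma. So there is exactly 1 shortest path.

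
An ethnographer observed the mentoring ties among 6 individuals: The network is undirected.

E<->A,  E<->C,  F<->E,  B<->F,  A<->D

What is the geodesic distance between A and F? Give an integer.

One shortest route is A – E – F, which uses 2 edges, and A and F are not directly tied, so nothing shorter exists. So d(A,F) = 2.

2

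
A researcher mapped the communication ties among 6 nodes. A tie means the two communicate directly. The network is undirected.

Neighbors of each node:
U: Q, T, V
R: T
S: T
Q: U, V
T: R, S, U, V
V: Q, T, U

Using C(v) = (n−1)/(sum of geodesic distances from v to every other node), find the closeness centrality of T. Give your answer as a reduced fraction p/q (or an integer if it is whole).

5/6

Distances from T: Q:2, R:1, S:1, U:1, V:1. Sum = 6.
n = 6, so closeness = 5/6.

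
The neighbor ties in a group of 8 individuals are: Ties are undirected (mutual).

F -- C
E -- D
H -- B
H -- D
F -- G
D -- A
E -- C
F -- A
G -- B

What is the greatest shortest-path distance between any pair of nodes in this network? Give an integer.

Eccentricity of each node (its greatest distance to any other): A:3, B:3, C:3, D:3, E:3, F:3, G:3, H:3.
The maximum eccentricity is 3, realized for instance by the pair E–B via E – D – H – B. So the diameter is 3.

3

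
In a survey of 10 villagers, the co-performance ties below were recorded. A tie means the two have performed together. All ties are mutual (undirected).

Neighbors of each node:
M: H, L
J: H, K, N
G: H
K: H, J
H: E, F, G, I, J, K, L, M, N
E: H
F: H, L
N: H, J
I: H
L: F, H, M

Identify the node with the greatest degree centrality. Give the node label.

Degrees — E:1, F:2, G:1, H:9, I:1, J:3, K:2, L:3, M:2, N:2.
The maximum is 9, attained only by H.

H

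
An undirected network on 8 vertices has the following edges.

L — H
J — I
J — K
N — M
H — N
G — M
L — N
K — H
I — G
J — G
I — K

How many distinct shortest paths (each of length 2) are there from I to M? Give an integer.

The shortest distance is 2, and the only length-2 path is I–G–M. So there is exactly 1 shortest path.

1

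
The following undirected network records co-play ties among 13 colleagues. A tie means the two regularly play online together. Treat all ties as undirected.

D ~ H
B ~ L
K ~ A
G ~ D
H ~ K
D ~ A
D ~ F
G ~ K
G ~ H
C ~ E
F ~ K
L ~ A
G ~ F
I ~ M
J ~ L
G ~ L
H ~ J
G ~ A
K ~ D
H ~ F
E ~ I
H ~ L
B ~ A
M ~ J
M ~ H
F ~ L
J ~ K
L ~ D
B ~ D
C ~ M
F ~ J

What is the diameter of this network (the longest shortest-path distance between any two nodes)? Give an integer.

5

Eccentricity of each node (its greatest distance to any other): A:5, B:5, C:4, D:4, E:5, F:4, G:4, H:3, I:4, J:3, K:4, L:4, M:3.
The maximum eccentricity is 5, realized for instance by the pair A–E via A – D – H – M – C – E. So the diameter is 5.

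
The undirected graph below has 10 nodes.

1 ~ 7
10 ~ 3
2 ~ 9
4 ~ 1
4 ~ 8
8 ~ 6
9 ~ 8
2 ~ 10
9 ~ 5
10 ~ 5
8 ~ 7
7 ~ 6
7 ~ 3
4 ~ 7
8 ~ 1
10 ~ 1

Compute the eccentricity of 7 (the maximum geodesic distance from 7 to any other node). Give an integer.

3

Distances from 7: 1:1, 2:3, 3:1, 4:1, 5:3, 6:1, 8:1, 9:2, 10:2.
The largest is 3 (to 5 and 2), so the eccentricity of 7 is 3.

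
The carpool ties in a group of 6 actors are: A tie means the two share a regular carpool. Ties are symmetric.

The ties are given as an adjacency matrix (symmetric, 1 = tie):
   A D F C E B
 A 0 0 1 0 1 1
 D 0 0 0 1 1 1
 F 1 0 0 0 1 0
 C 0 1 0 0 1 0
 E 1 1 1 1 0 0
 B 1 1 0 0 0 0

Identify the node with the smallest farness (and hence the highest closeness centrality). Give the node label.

E

Farness (sum of distances to all others) for each node — A:7, B:8, C:8, D:7, E:6, F:8.
The smallest farness is 6, for E, so E has the highest closeness.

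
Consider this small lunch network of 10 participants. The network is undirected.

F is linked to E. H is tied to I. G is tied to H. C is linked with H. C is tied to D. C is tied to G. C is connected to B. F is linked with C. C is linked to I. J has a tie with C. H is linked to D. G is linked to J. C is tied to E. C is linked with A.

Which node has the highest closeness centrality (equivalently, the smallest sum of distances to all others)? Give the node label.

Farness (sum of distances to all others) for each node — A:17, B:17, C:9, D:16, E:16, F:16, G:15, H:14, I:16, J:16.
The smallest farness is 9, for C, so C has the highest closeness.

C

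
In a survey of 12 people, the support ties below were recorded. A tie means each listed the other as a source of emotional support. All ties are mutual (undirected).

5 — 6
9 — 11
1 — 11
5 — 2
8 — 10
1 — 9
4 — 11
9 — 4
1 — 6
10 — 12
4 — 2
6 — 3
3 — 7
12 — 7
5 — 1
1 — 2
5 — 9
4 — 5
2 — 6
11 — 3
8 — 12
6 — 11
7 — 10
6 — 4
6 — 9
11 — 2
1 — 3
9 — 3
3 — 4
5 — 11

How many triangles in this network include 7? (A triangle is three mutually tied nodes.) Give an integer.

1

7's neighbors: 3, 10, and 12.
Neighbor pairs that are themselves tied: 7–10–12. Each forms one triangle with 7, for 1 in total.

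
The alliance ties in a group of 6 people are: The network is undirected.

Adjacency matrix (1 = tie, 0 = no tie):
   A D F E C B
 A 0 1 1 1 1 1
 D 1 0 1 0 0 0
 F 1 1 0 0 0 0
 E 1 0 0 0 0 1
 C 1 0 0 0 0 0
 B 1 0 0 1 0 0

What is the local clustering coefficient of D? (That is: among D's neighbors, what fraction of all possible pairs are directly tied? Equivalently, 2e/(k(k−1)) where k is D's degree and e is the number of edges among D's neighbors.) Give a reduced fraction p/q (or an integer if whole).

D's neighbors: A and F (k = 2).
Possible neighbor pairs: C(2,2) = 1. Edges among them: A–F → e = 1.
Clustering(D) = 1/1.

1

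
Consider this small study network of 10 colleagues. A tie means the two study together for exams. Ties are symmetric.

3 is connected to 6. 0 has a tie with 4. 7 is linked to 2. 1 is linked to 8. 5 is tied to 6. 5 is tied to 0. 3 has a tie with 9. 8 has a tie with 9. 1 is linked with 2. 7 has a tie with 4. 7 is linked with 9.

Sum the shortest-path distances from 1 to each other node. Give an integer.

Distances from 1: 0:4, 2:1, 3:3, 4:3, 5:5, 6:4, 7:2, 8:1, 9:2.
Sum = 4 + 1 + 3 + 3 + 5 + 4 + 2 + 1 + 2 = 25.

25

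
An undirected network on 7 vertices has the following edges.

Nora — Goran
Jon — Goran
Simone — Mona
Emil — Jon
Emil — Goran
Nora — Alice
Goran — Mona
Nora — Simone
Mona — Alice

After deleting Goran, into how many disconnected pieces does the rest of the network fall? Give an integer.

2

Without Goran, the remaining ties split the others into: {Emil, Jon}; {Alice, Mona, Nora, Simone}.
That's 2 separate components.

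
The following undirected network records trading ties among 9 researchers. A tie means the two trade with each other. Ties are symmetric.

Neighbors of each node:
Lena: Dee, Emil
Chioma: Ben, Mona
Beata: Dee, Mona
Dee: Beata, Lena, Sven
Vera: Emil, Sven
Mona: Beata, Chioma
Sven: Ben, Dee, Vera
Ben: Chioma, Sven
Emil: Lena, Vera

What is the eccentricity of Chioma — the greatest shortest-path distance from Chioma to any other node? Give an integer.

Distances from Chioma: Beata:2, Ben:1, Dee:3, Emil:4, Lena:4, Mona:1, Sven:2, Vera:3.
The largest is 4 (to Lena and Emil), so the eccentricity of Chioma is 4.

4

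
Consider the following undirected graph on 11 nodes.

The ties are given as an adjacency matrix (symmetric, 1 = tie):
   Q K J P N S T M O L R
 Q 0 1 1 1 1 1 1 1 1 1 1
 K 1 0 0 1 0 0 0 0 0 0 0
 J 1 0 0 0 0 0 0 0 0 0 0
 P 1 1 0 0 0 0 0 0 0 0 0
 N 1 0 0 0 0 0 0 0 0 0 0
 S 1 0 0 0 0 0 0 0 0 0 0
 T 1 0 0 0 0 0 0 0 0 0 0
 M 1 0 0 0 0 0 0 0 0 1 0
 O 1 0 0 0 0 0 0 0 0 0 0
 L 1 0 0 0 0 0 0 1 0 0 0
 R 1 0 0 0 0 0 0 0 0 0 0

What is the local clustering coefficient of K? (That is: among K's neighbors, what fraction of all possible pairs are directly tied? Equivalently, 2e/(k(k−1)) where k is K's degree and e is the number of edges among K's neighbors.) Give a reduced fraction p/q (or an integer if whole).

K's neighbors: P and Q (k = 2).
Possible neighbor pairs: C(2,2) = 1. Edges among them: P–Q → e = 1.
Clustering(K) = 1/1.

1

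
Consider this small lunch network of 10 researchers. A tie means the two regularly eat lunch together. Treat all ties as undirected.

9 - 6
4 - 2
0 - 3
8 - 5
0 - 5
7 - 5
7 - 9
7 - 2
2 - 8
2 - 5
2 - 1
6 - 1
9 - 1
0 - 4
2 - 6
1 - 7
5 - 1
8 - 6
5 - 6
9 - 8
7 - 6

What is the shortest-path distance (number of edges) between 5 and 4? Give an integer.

One shortest route is 5 – 0 – 4, which uses 2 edges, and 5 and 4 are not directly tied, so nothing shorter exists. So d(5,4) = 2.

2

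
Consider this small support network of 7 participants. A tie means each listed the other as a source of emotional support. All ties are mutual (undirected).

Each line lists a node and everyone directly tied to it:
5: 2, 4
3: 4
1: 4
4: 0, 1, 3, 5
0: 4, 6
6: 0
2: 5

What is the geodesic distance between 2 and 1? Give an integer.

3

One shortest route is 2 – 5 – 4 – 1, which uses 3 edges, and at distance 2 from 2 we only reach {4}, which does not include 1. So d(2,1) = 3.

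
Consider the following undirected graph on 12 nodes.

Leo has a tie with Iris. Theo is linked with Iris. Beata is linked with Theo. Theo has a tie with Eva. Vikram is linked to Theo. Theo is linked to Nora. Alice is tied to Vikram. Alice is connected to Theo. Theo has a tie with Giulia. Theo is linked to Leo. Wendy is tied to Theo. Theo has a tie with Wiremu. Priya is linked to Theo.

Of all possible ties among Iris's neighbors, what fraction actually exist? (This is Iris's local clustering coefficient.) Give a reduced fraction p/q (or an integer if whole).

1

Iris's neighbors: Leo and Theo (k = 2).
Possible neighbor pairs: C(2,2) = 1. Edges among them: Leo–Theo → e = 1.
Clustering(Iris) = 1/1.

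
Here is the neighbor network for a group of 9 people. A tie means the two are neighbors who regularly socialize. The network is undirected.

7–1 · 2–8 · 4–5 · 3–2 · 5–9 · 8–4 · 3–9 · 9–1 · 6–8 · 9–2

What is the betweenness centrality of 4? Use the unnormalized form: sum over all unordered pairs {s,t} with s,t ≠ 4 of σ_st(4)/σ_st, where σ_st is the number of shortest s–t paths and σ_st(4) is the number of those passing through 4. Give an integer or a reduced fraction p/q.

2

Pairs whose geodesics pass through 4 — 6–5: 1; 5–8: 1.
All other pairs contribute 0.
Summing the contributions gives betweenness(4) = 2.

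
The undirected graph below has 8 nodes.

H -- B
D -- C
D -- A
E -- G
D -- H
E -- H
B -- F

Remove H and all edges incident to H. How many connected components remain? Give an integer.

Without H, the remaining ties split the others into: {B, F}; {E, G}; {A, C, D}.
That's 3 separate components.

3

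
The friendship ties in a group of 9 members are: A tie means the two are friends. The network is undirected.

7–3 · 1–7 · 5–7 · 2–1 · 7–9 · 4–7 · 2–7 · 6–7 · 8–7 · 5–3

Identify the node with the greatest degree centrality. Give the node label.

7

Degrees — 1:2, 2:2, 3:2, 4:1, 5:2, 6:1, 7:8, 8:1, 9:1.
The maximum is 8, attained only by 7.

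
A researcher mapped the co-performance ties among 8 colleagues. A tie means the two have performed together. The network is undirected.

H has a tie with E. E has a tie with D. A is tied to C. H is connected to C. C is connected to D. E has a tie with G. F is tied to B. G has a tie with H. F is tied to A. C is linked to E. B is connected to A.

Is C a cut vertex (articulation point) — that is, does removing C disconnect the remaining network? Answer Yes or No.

Yes

Removing C leaves {A, B, and F} with no path to {D, E, G, and H}, so the network splits into 2 components. C is a cut vertex.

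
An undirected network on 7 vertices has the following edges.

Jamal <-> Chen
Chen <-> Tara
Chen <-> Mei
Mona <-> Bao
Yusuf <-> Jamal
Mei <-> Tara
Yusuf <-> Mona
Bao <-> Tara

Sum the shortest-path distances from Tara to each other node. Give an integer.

10

Distances from Tara: Bao:1, Chen:1, Jamal:2, Mei:1, Mona:2, Yusuf:3.
Sum = 1 + 1 + 2 + 1 + 2 + 3 = 10.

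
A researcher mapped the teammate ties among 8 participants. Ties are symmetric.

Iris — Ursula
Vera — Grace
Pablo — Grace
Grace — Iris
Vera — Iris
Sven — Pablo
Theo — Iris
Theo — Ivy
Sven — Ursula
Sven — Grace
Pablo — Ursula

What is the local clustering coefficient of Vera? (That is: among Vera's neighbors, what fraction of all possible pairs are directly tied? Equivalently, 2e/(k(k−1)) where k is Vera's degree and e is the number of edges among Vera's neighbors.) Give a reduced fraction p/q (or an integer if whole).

1

Vera's neighbors: Grace and Iris (k = 2).
Possible neighbor pairs: C(2,2) = 1. Edges among them: Grace–Iris → e = 1.
Clustering(Vera) = 1/1.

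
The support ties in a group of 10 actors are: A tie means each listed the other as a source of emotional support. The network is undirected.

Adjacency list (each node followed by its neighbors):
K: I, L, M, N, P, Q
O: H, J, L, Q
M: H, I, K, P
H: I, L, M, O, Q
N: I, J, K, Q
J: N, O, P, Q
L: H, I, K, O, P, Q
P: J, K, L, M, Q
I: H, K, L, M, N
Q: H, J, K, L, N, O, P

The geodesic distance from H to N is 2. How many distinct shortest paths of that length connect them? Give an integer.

The shortest distance is 2. The length-2 paths are: H–I–N; H–Q–N.
That gives 2 distinct shortest paths.

2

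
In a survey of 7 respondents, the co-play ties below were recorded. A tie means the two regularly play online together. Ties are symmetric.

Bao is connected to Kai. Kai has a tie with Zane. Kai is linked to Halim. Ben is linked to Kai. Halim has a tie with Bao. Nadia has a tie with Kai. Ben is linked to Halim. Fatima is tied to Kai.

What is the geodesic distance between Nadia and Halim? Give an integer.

One shortest route is Nadia – Kai – Halim, which uses 2 edges, and Nadia and Halim are not directly tied, so nothing shorter exists. So d(Nadia,Halim) = 2.

2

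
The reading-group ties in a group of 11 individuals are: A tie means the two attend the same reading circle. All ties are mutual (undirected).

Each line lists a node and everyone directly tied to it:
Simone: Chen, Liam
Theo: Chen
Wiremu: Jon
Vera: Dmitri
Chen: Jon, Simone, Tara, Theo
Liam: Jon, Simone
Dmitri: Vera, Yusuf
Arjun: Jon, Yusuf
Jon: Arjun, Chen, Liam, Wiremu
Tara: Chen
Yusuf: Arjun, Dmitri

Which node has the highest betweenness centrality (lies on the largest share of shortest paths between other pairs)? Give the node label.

Unnormalized betweenness of each node: Arjun:21, Chen:20, Dmitri:9, Jon:61/2, Liam:3, Simone:3/2, Tara:0, Theo:0, Vera:0, Wiremu:0, Yusuf:16.
Jon has the largest value, 61/2, making it the main broker — the node through which the most shortest paths run.

Jon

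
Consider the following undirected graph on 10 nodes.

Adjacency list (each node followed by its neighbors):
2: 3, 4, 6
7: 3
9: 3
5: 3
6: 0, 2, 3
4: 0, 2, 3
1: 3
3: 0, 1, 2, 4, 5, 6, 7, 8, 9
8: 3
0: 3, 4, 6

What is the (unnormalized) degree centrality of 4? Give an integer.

3

4 is directly tied to 0, 2, and 3. That is 3 neighbors, so the degree of 4 is 3.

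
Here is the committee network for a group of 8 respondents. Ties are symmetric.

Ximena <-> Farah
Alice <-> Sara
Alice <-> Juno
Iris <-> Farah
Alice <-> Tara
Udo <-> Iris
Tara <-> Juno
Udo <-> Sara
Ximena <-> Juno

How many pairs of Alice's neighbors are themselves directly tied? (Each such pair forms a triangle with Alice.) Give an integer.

Alice's neighbors: Juno, Sara, and Tara.
Neighbor pairs that are themselves tied: Alice–Juno–Tara. Each forms one triangle with Alice, for 1 in total.

1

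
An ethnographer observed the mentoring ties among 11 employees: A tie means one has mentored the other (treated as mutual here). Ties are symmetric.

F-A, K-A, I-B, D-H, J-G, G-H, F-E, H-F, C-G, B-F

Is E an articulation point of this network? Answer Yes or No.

No

Even without E, every remaining node can still reach every other (the residual graph is connected), so E is not a cut vertex.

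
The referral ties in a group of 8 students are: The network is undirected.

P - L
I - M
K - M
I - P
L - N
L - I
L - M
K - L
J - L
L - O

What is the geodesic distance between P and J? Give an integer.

2

One shortest route is P – L – J, which uses 2 edges, and P and J are not directly tied, so nothing shorter exists. So d(P,J) = 2.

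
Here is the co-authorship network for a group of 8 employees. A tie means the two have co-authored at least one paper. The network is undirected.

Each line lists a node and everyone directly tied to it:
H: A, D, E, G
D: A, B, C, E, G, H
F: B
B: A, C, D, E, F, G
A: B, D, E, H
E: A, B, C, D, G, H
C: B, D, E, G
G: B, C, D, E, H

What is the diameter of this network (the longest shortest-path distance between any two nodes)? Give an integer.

3

Eccentricity of each node (its greatest distance to any other): A:2, B:2, C:2, D:2, E:2, F:3, G:2, H:3.
The maximum eccentricity is 3, realized for instance by the pair F–H via F – B – D – H. So the diameter is 3.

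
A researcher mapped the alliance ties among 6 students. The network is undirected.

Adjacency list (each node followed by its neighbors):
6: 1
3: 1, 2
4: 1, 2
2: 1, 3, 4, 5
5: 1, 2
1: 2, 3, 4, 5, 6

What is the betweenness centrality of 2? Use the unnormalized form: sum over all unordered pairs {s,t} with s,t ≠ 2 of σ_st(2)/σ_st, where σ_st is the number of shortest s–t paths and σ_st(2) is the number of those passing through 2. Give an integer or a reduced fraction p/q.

3/2

Pairs whose geodesics pass through 2 — 3–5: 1/2; 3–4: 1/2; 5–4: 1/2.
All other pairs contribute 0.
Summing the contributions gives betweenness(2) = 3/2.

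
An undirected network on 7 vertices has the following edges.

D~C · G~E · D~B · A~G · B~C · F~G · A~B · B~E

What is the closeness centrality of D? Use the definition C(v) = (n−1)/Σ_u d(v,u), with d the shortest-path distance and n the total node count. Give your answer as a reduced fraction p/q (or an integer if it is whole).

Distances from D: A:2, B:1, C:1, E:2, F:4, G:3. Sum = 13.
n = 7, so closeness = 6/13.

6/13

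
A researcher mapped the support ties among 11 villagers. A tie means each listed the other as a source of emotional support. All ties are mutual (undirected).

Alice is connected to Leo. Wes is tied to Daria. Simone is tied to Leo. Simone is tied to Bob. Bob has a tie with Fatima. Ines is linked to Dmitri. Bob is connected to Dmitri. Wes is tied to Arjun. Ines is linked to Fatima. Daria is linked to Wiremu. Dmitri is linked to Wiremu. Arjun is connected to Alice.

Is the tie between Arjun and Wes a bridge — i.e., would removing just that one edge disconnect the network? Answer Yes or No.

No

Even without that edge, Arjun still reaches Wes via Arjun – Alice – Leo – Simone – Bob – Dmitri – Wiremu – Daria – Wes, so the network stays connected. Not a bridge.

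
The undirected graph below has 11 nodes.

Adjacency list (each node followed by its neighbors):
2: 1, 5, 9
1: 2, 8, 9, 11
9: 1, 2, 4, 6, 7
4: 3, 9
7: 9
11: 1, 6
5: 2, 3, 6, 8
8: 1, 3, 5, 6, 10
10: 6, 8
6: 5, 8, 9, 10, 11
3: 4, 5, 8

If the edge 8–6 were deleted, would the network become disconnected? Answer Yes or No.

Even without that edge, 8 still reaches 6 via 8 – 5 – 6, so the network stays connected. Not a bridge.

No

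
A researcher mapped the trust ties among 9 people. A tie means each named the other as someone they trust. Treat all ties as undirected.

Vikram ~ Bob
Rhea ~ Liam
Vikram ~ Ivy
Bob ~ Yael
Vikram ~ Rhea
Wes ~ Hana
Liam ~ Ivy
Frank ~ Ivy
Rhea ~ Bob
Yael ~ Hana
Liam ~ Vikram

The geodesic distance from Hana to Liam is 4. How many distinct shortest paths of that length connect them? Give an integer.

2

The shortest distance is 4. The length-4 paths are: Hana–Yael–Bob–Vikram–Liam; Hana–Yael–Bob–Rhea–Liam.
That gives 2 distinct shortest paths.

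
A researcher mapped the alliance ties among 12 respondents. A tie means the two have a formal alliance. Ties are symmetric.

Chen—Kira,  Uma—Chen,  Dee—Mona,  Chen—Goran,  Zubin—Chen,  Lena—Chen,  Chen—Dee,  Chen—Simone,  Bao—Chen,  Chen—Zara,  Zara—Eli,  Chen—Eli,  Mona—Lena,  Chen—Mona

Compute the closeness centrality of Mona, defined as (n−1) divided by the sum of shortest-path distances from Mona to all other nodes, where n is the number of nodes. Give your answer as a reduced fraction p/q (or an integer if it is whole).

Distances from Mona: Bao:2, Chen:1, Dee:1, Eli:2, Goran:2, Kira:2, Lena:1, Simone:2, Uma:2, Zara:2, Zubin:2. Sum = 19.
n = 12, so closeness = 11/19.

11/19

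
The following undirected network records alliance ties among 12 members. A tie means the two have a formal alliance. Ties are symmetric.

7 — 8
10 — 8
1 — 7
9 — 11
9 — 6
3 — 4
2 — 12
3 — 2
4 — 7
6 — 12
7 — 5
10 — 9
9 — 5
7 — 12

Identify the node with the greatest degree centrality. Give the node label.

Degrees — 1:1, 2:2, 3:2, 4:2, 5:2, 6:2, 7:5, 8:2, 9:4, 10:2, 11:1, 12:3.
The maximum is 5, attained only by 7.

7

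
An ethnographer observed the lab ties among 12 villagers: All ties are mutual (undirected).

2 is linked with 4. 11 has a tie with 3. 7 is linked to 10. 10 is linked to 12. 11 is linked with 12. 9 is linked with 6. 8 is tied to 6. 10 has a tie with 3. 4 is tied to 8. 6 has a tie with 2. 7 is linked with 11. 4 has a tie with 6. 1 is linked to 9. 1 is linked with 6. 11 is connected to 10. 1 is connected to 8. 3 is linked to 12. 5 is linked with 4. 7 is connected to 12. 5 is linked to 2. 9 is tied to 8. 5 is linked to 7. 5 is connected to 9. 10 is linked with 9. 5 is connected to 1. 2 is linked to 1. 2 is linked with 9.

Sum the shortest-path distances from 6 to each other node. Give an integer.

Distances from 6: 1:1, 2:1, 3:3, 4:1, 5:2, 7:3, 8:1, 9:1, 10:2, 11:3, 12:3.
Sum = 1 + 1 + 3 + 1 + 2 + 3 + 1 + 1 + 2 + 3 + 3 = 21.

21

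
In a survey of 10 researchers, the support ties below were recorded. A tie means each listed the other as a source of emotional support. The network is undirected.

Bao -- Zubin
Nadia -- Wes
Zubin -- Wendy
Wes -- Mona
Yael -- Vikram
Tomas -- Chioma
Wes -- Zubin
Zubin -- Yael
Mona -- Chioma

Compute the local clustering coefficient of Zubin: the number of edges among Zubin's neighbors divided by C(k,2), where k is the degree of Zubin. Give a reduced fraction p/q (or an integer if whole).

0

Zubin's neighbors: Bao, Wendy, Wes, and Yael (k = 4).
Possible neighbor pairs: C(4,2) = 6. Edges among them: none → e = 0.
Clustering(Zubin) = 0/6 = 0.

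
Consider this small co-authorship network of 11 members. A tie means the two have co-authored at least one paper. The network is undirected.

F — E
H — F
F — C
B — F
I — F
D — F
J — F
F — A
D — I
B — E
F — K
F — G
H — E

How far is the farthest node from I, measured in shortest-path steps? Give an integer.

Distances from I: A:2, B:2, C:2, D:1, E:2, F:1, G:2, H:2, J:2, K:2.
The largest is 2 (to H, J, A, G, K, C, E, and B), so the eccentricity of I is 2.

2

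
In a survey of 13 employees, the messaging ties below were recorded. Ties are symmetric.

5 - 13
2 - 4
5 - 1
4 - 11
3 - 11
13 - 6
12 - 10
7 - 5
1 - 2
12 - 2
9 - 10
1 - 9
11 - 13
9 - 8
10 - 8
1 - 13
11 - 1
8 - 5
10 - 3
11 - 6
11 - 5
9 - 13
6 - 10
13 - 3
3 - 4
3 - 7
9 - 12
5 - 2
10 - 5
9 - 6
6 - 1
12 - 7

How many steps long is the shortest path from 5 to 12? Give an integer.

2

One shortest route is 5 – 2 – 12, which uses 2 edges, and 5 and 12 are not directly tied, so nothing shorter exists. So d(5,12) = 2.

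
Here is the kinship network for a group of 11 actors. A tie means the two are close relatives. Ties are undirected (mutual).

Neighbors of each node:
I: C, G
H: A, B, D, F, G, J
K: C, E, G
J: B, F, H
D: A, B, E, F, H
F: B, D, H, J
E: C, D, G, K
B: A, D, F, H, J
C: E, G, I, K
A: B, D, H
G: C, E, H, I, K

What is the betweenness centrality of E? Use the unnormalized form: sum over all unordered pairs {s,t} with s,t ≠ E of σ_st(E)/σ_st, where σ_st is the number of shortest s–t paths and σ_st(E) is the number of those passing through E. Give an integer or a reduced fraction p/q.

37/6

Pairs whose geodesics pass through E — D–K: 1; D–I: 2/3; D–C: 1; D–G: 1/2; F–K: 1/2; F–C: 1/2; B–K: 1/2; B–C: 1/2; A–K: 1/2; A–C: 1/2.
All other pairs contribute 0.
Summing the contributions gives betweenness(E) = 37/6.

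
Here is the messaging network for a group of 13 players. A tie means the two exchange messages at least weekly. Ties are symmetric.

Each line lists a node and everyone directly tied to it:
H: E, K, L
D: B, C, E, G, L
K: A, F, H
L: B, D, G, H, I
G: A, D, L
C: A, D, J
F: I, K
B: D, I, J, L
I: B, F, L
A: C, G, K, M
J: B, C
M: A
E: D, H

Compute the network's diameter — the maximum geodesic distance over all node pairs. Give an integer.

4

Eccentricity of each node (its greatest distance to any other): A:3, B:4, C:3, D:3, E:4, F:3, G:3, H:3, I:4, J:3, K:3, L:3, M:4.
The maximum eccentricity is 4, realized for instance by the pair M–I via M – A – K – F – I. So the diameter is 4.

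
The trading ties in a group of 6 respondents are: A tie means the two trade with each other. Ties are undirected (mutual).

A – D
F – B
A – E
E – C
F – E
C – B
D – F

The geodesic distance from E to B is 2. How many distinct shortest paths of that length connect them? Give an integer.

The shortest distance is 2. The length-2 paths are: E–C–B; E–F–B.
That gives 2 distinct shortest paths.

2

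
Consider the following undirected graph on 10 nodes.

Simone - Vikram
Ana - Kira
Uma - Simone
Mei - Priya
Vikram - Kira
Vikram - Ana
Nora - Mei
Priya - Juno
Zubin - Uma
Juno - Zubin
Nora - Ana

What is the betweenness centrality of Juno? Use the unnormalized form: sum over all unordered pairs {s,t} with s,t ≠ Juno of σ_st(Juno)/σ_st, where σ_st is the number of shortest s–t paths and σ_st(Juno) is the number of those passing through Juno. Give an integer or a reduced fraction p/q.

Pairs whose geodesics pass through Juno — Nora–Zubin: 1; Mei–Zubin: 1; Mei–Uma: 1; Priya–Zubin: 1; Priya–Uma: 1; Priya–Simone: 1.
All other pairs contribute 0.
Summing the contributions gives betweenness(Juno) = 6.

6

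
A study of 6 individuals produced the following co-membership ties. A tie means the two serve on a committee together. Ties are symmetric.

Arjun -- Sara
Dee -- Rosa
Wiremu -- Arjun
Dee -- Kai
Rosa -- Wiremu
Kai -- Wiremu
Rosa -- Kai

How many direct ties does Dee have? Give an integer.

Dee is directly tied to Kai and Rosa. That is 2 neighbors, so the degree of Dee is 2.

2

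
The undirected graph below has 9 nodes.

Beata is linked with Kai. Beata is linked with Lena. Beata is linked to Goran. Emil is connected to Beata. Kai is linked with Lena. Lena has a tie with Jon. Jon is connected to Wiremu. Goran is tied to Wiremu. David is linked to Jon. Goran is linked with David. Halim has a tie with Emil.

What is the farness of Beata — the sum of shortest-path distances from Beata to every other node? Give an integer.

Distances from Beata: David:2, Emil:1, Goran:1, Halim:2, Jon:2, Kai:1, Lena:1, Wiremu:2.
Sum = 2 + 1 + 1 + 2 + 2 + 1 + 1 + 2 = 12.

12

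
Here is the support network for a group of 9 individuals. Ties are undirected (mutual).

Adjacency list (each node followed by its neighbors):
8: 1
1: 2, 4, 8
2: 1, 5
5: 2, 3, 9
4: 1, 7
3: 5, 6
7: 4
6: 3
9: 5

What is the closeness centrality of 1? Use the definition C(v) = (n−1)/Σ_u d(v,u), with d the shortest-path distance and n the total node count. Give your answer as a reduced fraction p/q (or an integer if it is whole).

8/17

Distances from 1: 2:1, 3:3, 4:1, 5:2, 6:4, 7:2, 8:1, 9:3. Sum = 17.
n = 9, so closeness = 8/17.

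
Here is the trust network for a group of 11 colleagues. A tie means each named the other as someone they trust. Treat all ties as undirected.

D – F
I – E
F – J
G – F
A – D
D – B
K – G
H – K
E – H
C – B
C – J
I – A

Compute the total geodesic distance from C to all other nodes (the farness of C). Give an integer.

30

Distances from C: A:3, B:1, D:2, E:5, F:2, G:3, H:5, I:4, J:1, K:4.
Sum = 3 + 1 + 2 + 5 + 2 + 3 + 5 + 4 + 1 + 4 = 30.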